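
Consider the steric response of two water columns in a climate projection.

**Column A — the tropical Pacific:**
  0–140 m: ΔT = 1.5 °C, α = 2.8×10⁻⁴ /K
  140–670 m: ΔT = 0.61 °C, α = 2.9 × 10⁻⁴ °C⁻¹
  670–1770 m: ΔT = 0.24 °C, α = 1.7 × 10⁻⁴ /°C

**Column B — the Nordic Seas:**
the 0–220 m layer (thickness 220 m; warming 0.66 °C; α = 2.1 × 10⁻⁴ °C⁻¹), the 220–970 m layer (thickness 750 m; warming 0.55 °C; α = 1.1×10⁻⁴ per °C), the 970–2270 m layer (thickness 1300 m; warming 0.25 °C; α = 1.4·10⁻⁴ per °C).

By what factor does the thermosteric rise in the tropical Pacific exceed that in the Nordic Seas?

A 0–140 m: 140 × 1.5 × 2.8×10⁻⁴ = 0.05880 m
A 140–670 m: 0.61 × 530 × 2.9×10⁻⁴ = 0.093757 m
A 1100 × 1.7×10⁻⁴ × 0.24 = 0.04488 m
A total: 0.197437 m
B 0–220 m: 0.66 × 2.1×10⁻⁴ × 220 = 0.030492 m
B Layer 2: 0.55 × 750 × 1.1×10⁻⁴ = 0.045375 m
B 970–2270 m: 1.4×10⁻⁴ × 0.25 × 1300 = 0.04550 m
B total: 0.121367 m
Ratio: 0.197437 / 0.121367 ≈ 1.627

1.6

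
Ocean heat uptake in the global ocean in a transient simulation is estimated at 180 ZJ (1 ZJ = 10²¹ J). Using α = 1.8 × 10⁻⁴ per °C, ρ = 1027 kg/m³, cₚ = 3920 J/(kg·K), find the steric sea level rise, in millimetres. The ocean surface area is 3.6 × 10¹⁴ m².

22.4 mm of thermosteric rise

Per unit area: Q = 180×10²¹ / (3.6×10¹⁴) = 5×10⁸ J/m²
Δh = αQ/(ρcₚ) = 1.8×10⁻⁴ × 5×10⁸ / (1027 × 3920) ≈ 0.022356 m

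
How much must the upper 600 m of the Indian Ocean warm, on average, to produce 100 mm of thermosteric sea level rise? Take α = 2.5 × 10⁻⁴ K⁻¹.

ΔT ≈ 0.67 K

ΔT = Δh/(αH) = 0.1 / (2.5×10⁻⁴ × 600) ≈ 0.6667 K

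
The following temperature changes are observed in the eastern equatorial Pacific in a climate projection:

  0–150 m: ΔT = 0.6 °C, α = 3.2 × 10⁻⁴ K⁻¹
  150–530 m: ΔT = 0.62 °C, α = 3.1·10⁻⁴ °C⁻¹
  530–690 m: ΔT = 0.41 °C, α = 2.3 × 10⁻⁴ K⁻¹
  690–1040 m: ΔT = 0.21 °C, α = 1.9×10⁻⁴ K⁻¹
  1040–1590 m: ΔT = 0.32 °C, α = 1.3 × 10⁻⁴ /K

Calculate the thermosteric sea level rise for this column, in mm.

Δh ≈ 154 mm

150 × 3.2×10⁻⁴ × 0.6 = 0.02880 m
3.1×10⁻⁴ × 0.62 × 380 = 0.073036 m
530–690 m: 2.3×10⁻⁴ × 0.41 × 160 = 0.015088 m
Layer 4: 0.21 × 350 × 1.9×10⁻⁴ = 0.013965 m
1040–1590 m: 0.32 × 1.3×10⁻⁴ × 550 = 0.02288 m
Δh = 0.02880 + 0.073036 + 0.015088 + 0.013965 + 0.02288 = 0.153769 m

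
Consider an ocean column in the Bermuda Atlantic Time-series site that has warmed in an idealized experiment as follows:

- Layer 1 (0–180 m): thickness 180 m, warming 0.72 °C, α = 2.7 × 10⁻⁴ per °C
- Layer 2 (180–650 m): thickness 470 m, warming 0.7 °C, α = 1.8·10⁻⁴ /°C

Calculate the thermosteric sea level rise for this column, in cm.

9.4 cm

180 × 2.7×10⁻⁴ × 0.72 = 0.034992 m
180–650 m: 1.8×10⁻⁴ × 0.7 × 470 = 0.05922 m
Δh = 0.034992 + 0.05922 = 0.094212 m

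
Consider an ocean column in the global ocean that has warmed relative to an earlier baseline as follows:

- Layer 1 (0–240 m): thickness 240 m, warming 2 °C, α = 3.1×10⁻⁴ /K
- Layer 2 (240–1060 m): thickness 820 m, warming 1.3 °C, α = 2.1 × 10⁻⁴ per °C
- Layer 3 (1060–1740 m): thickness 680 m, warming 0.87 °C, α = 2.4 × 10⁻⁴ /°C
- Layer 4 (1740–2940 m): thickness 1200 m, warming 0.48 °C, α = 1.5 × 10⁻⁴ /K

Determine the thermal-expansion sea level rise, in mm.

3.1×10⁻⁴ × 240 × 2 = 0.14880 m
240–1060 m: 820 × 1.3 × 2.1×10⁻⁴ = 0.22386 m
2.4×10⁻⁴ × 680 × 0.87 = 0.141984 m
1740–2940 m: 1200 × 1.5×10⁻⁴ × 0.48 = 0.08640 m
Δh = 0.14880 + 0.22386 + 0.141984 + 0.08640 = 0.601044 m

Δh ≈ 601 mm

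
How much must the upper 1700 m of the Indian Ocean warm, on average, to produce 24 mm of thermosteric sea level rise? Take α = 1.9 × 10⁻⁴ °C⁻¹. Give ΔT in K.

ΔT ≈ 0.0743 K

ΔT = Δh/(αH) = 0.024 / (1.9×10⁻⁴ × 1700) ≈ 0.07430 K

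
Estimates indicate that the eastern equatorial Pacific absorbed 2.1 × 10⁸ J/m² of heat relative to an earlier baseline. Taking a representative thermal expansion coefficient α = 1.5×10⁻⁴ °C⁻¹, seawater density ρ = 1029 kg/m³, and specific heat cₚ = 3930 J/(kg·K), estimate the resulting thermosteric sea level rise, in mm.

Δh = αQ/(ρcₚ) = 1.5×10⁻⁴ × 2.1×10⁸ / (1029 × 3930) ≈ 0.0077894 m

7.8 mm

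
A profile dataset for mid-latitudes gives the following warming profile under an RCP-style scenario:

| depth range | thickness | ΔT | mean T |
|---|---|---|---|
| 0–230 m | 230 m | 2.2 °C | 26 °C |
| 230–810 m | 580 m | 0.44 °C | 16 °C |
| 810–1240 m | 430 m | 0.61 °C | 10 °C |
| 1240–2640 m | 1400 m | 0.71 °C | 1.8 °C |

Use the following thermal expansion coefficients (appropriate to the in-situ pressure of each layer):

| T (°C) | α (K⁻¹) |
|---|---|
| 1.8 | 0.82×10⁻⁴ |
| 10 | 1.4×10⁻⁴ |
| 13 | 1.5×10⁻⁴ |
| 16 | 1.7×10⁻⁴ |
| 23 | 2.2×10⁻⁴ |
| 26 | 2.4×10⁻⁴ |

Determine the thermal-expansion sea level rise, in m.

0.283 m

Layer 1 at 26 °C → α = 2.4×10⁻⁴ K⁻¹
Layer 2 at 16 °C → α = 1.7×10⁻⁴ K⁻¹
Layer 3 at 10 °C → α = 1.4×10⁻⁴ K⁻¹
Layer 4 at 1.8 °C → α = 0.82×10⁻⁴ K⁻¹
Layer 1: 2.4×10⁻⁴ × 2.2 × 230 = 0.12144 m
580 × 0.44 × 1.7×10⁻⁴ = 0.043384 m
810–1240 m: 430 × 0.61 × 1.4×10⁻⁴ = 0.036722 m
Layer 4: 0.82×10⁻⁴ × 1400 × 0.71 = 0.081508 m
Δh = 0.12144 + 0.043384 + 0.036722 + 0.081508 = 0.283054 m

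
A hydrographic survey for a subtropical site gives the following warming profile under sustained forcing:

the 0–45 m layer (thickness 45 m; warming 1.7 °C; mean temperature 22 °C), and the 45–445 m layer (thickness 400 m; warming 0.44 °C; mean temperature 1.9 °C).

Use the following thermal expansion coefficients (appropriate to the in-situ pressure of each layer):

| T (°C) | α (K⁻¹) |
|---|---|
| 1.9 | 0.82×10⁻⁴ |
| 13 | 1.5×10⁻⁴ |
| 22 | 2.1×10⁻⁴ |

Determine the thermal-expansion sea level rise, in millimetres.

Δh = 30.5 mm

Layer 1 at 22 °C → α = 2.1×10⁻⁴ K⁻¹
Layer 2 at 1.9 °C → α = 0.82×10⁻⁴ K⁻¹
45 × 2.1×10⁻⁴ × 1.7 = 0.016065 m
Layer 2: 400 × 0.82×10⁻⁴ × 0.44 = 0.014432 m
Δh = 0.016065 + 0.014432 = 0.030497 m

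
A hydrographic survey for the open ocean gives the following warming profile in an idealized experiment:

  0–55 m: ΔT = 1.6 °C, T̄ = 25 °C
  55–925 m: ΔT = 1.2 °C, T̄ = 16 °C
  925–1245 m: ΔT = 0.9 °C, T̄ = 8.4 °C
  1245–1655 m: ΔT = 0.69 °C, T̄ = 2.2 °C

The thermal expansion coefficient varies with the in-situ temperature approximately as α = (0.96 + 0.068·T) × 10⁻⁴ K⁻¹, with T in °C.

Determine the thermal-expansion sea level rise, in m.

Layer 1: α = (0.96 + 0.068×25)×10⁻⁴ = 2.66×10⁻⁴ K⁻¹
Layer 2: α = (0.96 + 0.068×16)×10⁻⁴ = 2.048×10⁻⁴ K⁻¹
Layer 3: α = (0.96 + 0.068×8.4)×10⁻⁴ = 1.5312×10⁻⁴ K⁻¹
Layer 4: α = (0.96 + 0.068×2.2)×10⁻⁴ = 1.1096×10⁻⁴ K⁻¹
Layer 1: 1.6 × 55 × 2.66×10⁻⁴ = 0.023408 m
Layer 2: 1.2 × 870 × 2.048×10⁻⁴ = 0.2138112 m
1.5312×10⁻⁴ × 320 × 0.9 = 0.04409856 m
1245–1655 m: 0.69 × 410 × 1.1096×10⁻⁴ = 0.031390584 m
Δh = 0.023408 + 0.2138112 + 0.04409856 + 0.031390584 = 0.312708344 m

Δh = 0.313 m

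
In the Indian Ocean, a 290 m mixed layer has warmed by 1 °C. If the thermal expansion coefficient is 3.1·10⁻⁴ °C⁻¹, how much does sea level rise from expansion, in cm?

Δh ≈ 8.99 cm

Δh = αΔT·H = 3.1×10⁻⁴ × 1 × 290 = 0.08990 m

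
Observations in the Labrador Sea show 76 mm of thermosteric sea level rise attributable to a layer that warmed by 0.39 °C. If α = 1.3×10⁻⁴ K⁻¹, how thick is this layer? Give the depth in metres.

about 1500 m

H = Δh/(αΔT) = 0.076 / (1.3×10⁻⁴ × 0.39) ≈ 1499 m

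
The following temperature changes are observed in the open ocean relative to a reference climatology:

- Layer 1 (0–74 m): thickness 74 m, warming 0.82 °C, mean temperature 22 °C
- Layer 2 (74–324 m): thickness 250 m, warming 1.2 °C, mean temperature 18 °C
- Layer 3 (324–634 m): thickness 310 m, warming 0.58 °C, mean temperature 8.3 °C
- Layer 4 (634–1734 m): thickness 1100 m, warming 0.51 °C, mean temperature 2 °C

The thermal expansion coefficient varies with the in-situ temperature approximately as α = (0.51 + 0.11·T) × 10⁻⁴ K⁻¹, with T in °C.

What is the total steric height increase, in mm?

about 160 mm

Layer 1: α = (0.51 + 0.11×22)×10⁻⁴ = 2.93×10⁻⁴ K⁻¹
Layer 2: α = (0.51 + 0.11×18)×10⁻⁴ = 2.49×10⁻⁴ K⁻¹
Layer 3: α = (0.51 + 0.11×8.3)×10⁻⁴ = 1.423×10⁻⁴ K⁻¹
Layer 4: α = (0.51 + 0.11×2)×10⁻⁴ = 0.73×10⁻⁴ K⁻¹
74 × 0.82 × 2.93×10⁻⁴ = 0.01777924 m
74–324 m: 1.2 × 2.49×10⁻⁴ × 250 = 0.07470 m
310 × 0.58 × 1.423×10⁻⁴ = 0.02558554 m
Layer 4: 0.73×10⁻⁴ × 1100 × 0.51 = 0.040953 m
Δh = 0.01777924 + 0.07470 + 0.02558554 + 0.040953 = 0.15901778 m ≈ 160 mm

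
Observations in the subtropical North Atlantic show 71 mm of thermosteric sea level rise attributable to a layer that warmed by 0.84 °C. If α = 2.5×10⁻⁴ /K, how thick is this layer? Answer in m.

H = Δh/(αΔT) = 0.071 / (2.5×10⁻⁴ × 0.84) ≈ 338.1 m

338 m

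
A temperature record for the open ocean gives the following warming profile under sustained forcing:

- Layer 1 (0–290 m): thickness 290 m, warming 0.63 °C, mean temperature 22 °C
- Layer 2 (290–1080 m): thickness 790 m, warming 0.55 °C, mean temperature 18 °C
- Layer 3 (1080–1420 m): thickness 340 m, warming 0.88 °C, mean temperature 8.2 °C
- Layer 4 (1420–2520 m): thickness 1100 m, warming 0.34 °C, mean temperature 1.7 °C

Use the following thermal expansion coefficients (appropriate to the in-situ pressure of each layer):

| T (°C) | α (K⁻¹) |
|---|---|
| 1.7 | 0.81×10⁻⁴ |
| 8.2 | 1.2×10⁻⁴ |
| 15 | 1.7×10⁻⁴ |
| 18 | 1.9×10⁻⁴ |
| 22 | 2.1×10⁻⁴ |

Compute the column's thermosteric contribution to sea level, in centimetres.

19 cm of thermosteric rise

Layer 1 at 22 °C → α = 2.1×10⁻⁴ K⁻¹
Layer 2 at 18 °C → α = 1.9×10⁻⁴ K⁻¹
Layer 3 at 8.2 °C → α = 1.2×10⁻⁴ K⁻¹
Layer 4 at 1.7 °C → α = 0.81×10⁻⁴ K⁻¹
0–290 m: 2.1×10⁻⁴ × 290 × 0.63 = 0.038367 m
0.55 × 1.9×10⁻⁴ × 790 = 0.082555 m
1080–1420 m: 1.2×10⁻⁴ × 340 × 0.88 = 0.035904 m
Layer 4: 1100 × 0.81×10⁻⁴ × 0.34 = 0.030294 m
Δh = 0.038367 + 0.082555 + 0.035904 + 0.030294 = 0.18712 m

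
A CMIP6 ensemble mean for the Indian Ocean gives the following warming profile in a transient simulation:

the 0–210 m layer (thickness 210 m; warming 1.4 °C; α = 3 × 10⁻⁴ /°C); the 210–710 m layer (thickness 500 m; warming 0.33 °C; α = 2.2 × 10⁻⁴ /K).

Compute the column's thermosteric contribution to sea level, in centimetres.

Layer 1: 3×10⁻⁴ × 1.4 × 210 = 0.08820 m
210–710 m: 500 × 0.33 × 2.2×10⁻⁴ = 0.03630 m
Δh = 0.08820 + 0.03630 = 0.12450 m

Δh = 12.5 cm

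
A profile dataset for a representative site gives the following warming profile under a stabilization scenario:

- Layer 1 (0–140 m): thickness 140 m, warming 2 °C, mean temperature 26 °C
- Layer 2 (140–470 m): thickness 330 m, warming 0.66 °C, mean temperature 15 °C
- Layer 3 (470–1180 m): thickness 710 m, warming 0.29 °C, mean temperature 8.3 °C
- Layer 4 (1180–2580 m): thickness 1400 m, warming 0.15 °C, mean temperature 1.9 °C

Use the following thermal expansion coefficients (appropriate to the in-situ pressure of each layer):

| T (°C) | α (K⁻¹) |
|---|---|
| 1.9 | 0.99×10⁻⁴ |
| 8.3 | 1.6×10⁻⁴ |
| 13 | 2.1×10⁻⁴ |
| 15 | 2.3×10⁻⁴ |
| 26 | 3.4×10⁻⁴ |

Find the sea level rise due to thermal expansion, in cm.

19.9 cm

Layer 1 at 26 °C → α = 3.4×10⁻⁴ K⁻¹
Layer 2 at 15 °C → α = 2.3×10⁻⁴ K⁻¹
Layer 3 at 8.3 °C → α = 1.6×10⁻⁴ K⁻¹
Layer 4 at 1.9 °C → α = 0.99×10⁻⁴ K⁻¹
Layer 1: 2 × 3.4×10⁻⁴ × 140 = 0.09520 m
Layer 2: 2.3×10⁻⁴ × 330 × 0.66 = 0.050094 m
0.29 × 710 × 1.6×10⁻⁴ = 0.032944 m
0.99×10⁻⁴ × 0.15 × 1400 = 0.02079 m
Δh = 0.09520 + 0.050094 + 0.032944 + 0.02079 = 0.199028 m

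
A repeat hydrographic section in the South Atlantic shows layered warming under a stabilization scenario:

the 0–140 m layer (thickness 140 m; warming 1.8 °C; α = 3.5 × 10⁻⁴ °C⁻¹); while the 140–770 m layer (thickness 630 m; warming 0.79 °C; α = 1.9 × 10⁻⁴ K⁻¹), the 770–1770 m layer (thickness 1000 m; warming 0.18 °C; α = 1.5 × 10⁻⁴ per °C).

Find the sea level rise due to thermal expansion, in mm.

210 mm

0–140 m: 140 × 1.8 × 3.5×10⁻⁴ = 0.08820 m
Layer 2: 0.79 × 1.9×10⁻⁴ × 630 = 0.094563 m
770–1770 m: 1.5×10⁻⁴ × 1000 × 0.18 = 0.02700 m
Δh = 0.08820 + 0.094563 + 0.02700 = 0.209763 m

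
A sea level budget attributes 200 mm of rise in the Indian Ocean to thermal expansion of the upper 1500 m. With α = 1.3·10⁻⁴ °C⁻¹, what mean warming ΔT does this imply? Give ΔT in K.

1.03 K

ΔT = Δh/(αH) = 0.2 / (1.3×10⁻⁴ × 1500) ≈ 1.026 K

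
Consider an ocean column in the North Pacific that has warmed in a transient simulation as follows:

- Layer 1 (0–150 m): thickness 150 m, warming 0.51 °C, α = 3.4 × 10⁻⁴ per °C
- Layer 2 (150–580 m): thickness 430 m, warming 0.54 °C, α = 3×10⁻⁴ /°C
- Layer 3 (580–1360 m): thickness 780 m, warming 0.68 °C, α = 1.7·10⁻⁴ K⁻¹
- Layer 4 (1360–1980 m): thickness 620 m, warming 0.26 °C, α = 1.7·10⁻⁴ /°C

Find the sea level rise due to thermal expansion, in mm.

150 × 0.51 × 3.4×10⁻⁴ = 0.02601 m
430 × 0.54 × 3×10⁻⁴ = 0.06966 m
Layer 3: 0.68 × 780 × 1.7×10⁻⁴ = 0.090168 m
Layer 4: 620 × 1.7×10⁻⁴ × 0.26 = 0.027404 m
Δh = 0.02601 + 0.06966 + 0.090168 + 0.027404 = 0.213242 m

about 213 mm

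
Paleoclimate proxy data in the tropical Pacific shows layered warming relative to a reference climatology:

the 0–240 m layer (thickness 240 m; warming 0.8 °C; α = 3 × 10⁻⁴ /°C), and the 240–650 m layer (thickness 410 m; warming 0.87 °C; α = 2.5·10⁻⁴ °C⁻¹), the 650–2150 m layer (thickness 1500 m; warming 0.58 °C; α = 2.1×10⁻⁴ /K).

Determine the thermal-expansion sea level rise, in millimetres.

Layer 1: 240 × 0.8 × 3×10⁻⁴ = 0.05760 m
Layer 2: 0.87 × 2.5×10⁻⁴ × 410 = 0.089175 m
Layer 3: 2.1×10⁻⁴ × 0.58 × 1500 = 0.18270 m
Δh = 0.05760 + 0.089175 + 0.18270 = 0.329475 m ≈ 330 mm

330 mm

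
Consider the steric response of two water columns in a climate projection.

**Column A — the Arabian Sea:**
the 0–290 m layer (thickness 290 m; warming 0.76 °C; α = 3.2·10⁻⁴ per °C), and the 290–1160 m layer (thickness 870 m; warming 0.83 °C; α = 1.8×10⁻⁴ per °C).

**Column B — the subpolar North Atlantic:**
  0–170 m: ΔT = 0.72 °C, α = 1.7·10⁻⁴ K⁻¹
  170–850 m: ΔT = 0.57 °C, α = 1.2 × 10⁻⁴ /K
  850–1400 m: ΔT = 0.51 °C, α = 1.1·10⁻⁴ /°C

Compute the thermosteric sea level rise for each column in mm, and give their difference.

Δh_A ≈ 200 mm, Δh_B ≈ 98 mm; difference ≈ 100 mm

A 290 × 3.2×10⁻⁴ × 0.76 = 0.070528 m
A 1.8×10⁻⁴ × 870 × 0.83 = 0.129978 m
A total: 0.200506 m
B 0.72 × 1.7×10⁻⁴ × 170 = 0.020808 m
B Layer 2: 680 × 1.2×10⁻⁴ × 0.57 = 0.046512 m
B 850–1400 m: 550 × 1.1×10⁻⁴ × 0.51 = 0.030855 m
B total: 0.098175 m
Difference: 0.200506 − 0.098175 = 0.102331 m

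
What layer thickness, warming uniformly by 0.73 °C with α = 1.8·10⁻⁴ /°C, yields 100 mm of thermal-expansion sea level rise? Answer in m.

H = Δh/(αΔT) = 0.1 / (1.8×10⁻⁴ × 0.73) ≈ 761.0 m

H ≈ 760 m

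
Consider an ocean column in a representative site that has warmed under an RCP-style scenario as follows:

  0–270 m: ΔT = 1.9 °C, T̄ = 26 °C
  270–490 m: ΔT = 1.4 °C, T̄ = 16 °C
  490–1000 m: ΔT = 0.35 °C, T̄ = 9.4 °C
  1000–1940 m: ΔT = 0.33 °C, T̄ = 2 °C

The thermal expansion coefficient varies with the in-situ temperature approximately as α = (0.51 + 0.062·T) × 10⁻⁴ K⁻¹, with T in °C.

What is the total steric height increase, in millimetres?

Layer 1: α = (0.51 + 0.062×26)×10⁻⁴ = 2.122×10⁻⁴ K⁻¹
Layer 2: α = (0.51 + 0.062×16)×10⁻⁴ = 1.502×10⁻⁴ K⁻¹
Layer 3: α = (0.51 + 0.062×9.4)×10⁻⁴ = 1.0928×10⁻⁴ K⁻¹
Layer 4: α = (0.51 + 0.062×2)×10⁻⁴ = 0.634×10⁻⁴ K⁻¹
0–270 m: 270 × 1.9 × 2.122×10⁻⁴ = 0.1088586 m
1.502×10⁻⁴ × 1.4 × 220 = 0.0462616 m
Layer 3: 510 × 1.0928×10⁻⁴ × 0.35 = 0.01950648 m
1000–1940 m: 0.634×10⁻⁴ × 0.33 × 940 = 0.01966668 m
Δh = 0.1088586 + 0.0462616 + 0.01950648 + 0.01966668 = 0.19429336 m

194 mm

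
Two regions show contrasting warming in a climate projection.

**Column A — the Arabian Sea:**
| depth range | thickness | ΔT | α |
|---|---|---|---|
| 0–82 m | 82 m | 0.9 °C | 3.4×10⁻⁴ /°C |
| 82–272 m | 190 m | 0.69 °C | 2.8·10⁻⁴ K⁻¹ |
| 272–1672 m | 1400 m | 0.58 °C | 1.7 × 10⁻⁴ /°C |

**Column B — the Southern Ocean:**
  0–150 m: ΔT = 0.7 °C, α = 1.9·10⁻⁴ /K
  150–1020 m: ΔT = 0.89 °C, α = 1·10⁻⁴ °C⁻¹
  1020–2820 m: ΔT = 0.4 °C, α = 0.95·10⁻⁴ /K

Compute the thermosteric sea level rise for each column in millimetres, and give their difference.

A 3.4×10⁻⁴ × 0.9 × 82 = 0.025092 m
A Layer 2: 2.8×10⁻⁴ × 0.69 × 190 = 0.036708 m
A 272–1672 m: 1400 × 0.58 × 1.7×10⁻⁴ = 0.13804 m
A total: 0.19984 m
B 150 × 1.9×10⁻⁴ × 0.7 = 0.01995 m
B 150–1020 m: 0.89 × 1×10⁻⁴ × 870 = 0.07743 m
B Layer 3: 0.95×10⁻⁴ × 1800 × 0.4 = 0.06840 m
B total: 0.16578 m
Difference: 0.19984 − 0.16578 = 0.03406 m

A: 200 mm; B: 170 mm; difference 34 mm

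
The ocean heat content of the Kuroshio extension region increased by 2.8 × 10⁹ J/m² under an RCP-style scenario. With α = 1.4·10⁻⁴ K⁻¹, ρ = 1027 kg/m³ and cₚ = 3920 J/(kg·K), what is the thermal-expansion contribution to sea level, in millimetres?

Δh = αQ/(ρcₚ) = 1.4×10⁻⁴ × 2.8×10⁹ / (1027 × 3920) ≈ 0.097371 m

97 mm of thermosteric rise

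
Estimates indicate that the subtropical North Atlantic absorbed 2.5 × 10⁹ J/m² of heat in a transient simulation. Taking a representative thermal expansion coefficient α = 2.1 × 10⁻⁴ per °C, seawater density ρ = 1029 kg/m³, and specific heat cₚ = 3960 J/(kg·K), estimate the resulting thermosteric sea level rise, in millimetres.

about 130 mm

Δh = αQ/(ρcₚ) = 2.1×10⁻⁴ × 2.5×10⁹ / (1029 × 3960) ≈ 0.12884 m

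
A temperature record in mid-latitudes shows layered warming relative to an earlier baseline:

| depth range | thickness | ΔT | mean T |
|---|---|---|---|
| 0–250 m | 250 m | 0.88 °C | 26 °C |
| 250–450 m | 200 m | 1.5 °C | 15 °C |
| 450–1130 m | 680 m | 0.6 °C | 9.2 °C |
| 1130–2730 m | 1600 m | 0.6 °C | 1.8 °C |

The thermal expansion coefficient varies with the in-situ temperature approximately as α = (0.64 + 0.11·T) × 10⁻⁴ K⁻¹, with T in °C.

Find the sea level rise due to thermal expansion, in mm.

Δh = 294 mm

Layer 1: α = (0.64 + 0.11×26)×10⁻⁴ = 3.5×10⁻⁴ K⁻¹
Layer 2: α = (0.64 + 0.11×15)×10⁻⁴ = 2.29×10⁻⁴ K⁻¹
Layer 3: α = (0.64 + 0.11×9.2)×10⁻⁴ = 1.652×10⁻⁴ K⁻¹
Layer 4: α = (0.64 + 0.11×1.8)×10⁻⁴ = 0.838×10⁻⁴ K⁻¹
0.88 × 250 × 3.5×10⁻⁴ = 0.07700 m
1.5 × 200 × 2.29×10⁻⁴ = 0.06870 m
450–1130 m: 1.652×10⁻⁴ × 680 × 0.6 = 0.0674016 m
Layer 4: 0.838×10⁻⁴ × 0.6 × 1600 = 0.080448 m
Δh = 0.07700 + 0.06870 + 0.0674016 + 0.080448 = 0.2935496 m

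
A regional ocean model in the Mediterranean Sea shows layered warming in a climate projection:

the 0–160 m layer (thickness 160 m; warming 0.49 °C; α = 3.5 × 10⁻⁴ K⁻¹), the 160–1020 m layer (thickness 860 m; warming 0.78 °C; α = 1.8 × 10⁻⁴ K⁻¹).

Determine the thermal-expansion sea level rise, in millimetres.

148 mm

Layer 1: 160 × 3.5×10⁻⁴ × 0.49 = 0.02744 m
860 × 1.8×10⁻⁴ × 0.78 = 0.120744 m
Δh = 0.02744 + 0.120744 = 0.148184 m ≈ 148 mm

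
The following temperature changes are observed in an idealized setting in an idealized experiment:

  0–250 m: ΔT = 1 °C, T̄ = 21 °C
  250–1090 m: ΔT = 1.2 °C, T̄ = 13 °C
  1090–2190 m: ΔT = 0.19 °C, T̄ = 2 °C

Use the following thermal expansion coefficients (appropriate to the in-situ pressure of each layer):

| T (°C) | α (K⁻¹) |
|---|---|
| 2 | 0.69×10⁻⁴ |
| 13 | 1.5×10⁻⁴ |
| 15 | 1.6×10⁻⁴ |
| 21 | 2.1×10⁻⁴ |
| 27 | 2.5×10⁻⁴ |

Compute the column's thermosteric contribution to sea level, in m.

Layer 1 at 21 °C → α = 2.1×10⁻⁴ K⁻¹
Layer 2 at 13 °C → α = 1.5×10⁻⁴ K⁻¹
Layer 3 at 2 °C → α = 0.69×10⁻⁴ K⁻¹
Layer 1: 2.1×10⁻⁴ × 1 × 250 = 0.05250 m
1.5×10⁻⁴ × 1.2 × 840 = 0.15120 m
Layer 3: 1100 × 0.19 × 0.69×10⁻⁴ = 0.014421 m
Δh = 0.05250 + 0.15120 + 0.014421 = 0.218121 m

Δh = 0.22 m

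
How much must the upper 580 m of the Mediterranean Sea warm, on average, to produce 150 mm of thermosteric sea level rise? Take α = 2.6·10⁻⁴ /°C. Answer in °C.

0.995 °C

ΔT = Δh/(αH) = 0.15 / (2.6×10⁻⁴ × 580) ≈ 0.9947 °C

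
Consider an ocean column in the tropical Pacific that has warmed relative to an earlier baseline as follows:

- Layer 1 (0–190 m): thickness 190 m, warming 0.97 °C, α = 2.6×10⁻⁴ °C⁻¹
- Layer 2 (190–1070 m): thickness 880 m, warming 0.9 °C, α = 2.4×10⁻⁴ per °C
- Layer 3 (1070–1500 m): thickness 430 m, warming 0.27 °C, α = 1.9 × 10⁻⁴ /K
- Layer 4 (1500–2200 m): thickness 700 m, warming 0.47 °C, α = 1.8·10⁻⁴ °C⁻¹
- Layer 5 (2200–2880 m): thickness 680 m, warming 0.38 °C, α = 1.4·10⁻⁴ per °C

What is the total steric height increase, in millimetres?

355 mm

0–190 m: 190 × 2.6×10⁻⁴ × 0.97 = 0.047918 m
Layer 2: 880 × 2.4×10⁻⁴ × 0.9 = 0.19008 m
1070–1500 m: 1.9×10⁻⁴ × 0.27 × 430 = 0.022059 m
700 × 1.8×10⁻⁴ × 0.47 = 0.05922 m
680 × 1.4×10⁻⁴ × 0.38 = 0.036176 m
Δh = 0.047918 + 0.19008 + 0.022059 + 0.05922 + 0.036176 = 0.355453 m ≈ 355 mm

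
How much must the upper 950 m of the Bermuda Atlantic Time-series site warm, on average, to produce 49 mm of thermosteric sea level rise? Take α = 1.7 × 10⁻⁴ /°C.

about 0.30 K

ΔT = Δh/(αH) = 0.049 / (1.7×10⁻⁴ × 950) ≈ 0.3034 K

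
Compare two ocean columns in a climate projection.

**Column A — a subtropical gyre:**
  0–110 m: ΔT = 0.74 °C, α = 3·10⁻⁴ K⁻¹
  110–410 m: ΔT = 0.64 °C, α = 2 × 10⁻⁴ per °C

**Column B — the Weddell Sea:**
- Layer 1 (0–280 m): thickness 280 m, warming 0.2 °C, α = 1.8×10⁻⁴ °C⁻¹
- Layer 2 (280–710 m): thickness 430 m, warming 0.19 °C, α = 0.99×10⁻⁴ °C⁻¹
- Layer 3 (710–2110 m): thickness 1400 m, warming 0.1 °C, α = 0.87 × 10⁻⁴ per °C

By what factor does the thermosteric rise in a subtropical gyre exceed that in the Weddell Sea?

2.07

A Layer 1: 0.74 × 110 × 3×10⁻⁴ = 0.02442 m
A 110–410 m: 300 × 0.64 × 2×10⁻⁴ = 0.03840 m
A total: 0.06282 m
B Layer 1: 1.8×10⁻⁴ × 0.2 × 280 = 0.01008 m
B 280–710 m: 0.99×10⁻⁴ × 430 × 0.19 = 0.0080883 m
B Layer 3: 0.1 × 1400 × 0.87×10⁻⁴ = 0.01218 m
B total: 0.0303483 m
Ratio: 0.06282 / 0.0303483 ≈ 2.070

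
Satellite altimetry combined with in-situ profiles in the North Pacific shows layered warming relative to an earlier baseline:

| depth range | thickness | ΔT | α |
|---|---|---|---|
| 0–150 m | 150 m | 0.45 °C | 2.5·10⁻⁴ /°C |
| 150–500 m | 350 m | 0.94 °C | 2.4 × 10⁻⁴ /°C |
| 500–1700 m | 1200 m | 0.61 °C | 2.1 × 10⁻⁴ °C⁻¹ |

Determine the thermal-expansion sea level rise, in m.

0.45 × 2.5×10⁻⁴ × 150 = 0.016875 m
2.4×10⁻⁴ × 0.94 × 350 = 0.07896 m
Layer 3: 0.61 × 1200 × 2.1×10⁻⁴ = 0.15372 m
Δh = 0.016875 + 0.07896 + 0.15372 = 0.249555 m ≈ 0.250 m

Δh ≈ 0.250 m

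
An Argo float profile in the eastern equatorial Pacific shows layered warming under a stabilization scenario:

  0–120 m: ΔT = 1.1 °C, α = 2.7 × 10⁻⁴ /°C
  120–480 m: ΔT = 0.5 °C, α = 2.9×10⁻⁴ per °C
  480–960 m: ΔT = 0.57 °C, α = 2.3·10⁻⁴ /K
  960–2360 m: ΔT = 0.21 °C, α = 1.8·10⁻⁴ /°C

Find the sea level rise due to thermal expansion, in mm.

204 mm

120 × 2.7×10⁻⁴ × 1.1 = 0.03564 m
120–480 m: 360 × 0.5 × 2.9×10⁻⁴ = 0.05220 m
480–960 m: 2.3×10⁻⁴ × 480 × 0.57 = 0.062928 m
1400 × 1.8×10⁻⁴ × 0.21 = 0.05292 m
Δh = 0.03564 + 0.05220 + 0.062928 + 0.05292 = 0.203688 m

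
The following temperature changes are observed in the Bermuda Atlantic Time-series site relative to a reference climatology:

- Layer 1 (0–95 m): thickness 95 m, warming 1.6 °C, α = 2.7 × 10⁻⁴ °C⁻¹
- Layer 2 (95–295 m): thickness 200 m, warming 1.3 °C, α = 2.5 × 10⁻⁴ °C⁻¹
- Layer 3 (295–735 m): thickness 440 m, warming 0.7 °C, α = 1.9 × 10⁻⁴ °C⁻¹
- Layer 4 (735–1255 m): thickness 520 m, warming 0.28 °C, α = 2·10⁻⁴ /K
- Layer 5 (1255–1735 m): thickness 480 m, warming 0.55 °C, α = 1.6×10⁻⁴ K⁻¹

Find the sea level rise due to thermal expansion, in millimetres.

2.7×10⁻⁴ × 1.6 × 95 = 0.04104 m
1.3 × 200 × 2.5×10⁻⁴ = 0.06500 m
295–735 m: 440 × 1.9×10⁻⁴ × 0.7 = 0.05852 m
735–1255 m: 2×10⁻⁴ × 0.28 × 520 = 0.02912 m
Layer 5: 480 × 0.55 × 1.6×10⁻⁴ = 0.04224 m
Δh = 0.04104 + 0.06500 + 0.05852 + 0.02912 + 0.04224 = 0.23592 m

236 mm of thermosteric rise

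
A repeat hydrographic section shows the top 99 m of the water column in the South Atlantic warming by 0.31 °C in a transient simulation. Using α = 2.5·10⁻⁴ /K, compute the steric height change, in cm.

Δh ≈ 0.767 cm

Δh = αΔT·H = 2.5×10⁻⁴ × 0.31 × 99 = 0.0076725 m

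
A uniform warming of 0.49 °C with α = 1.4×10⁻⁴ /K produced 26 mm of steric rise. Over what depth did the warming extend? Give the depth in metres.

H = Δh/(αΔT) = 0.026 / (1.4×10⁻⁴ × 0.49) ≈ 379.0 m

380 m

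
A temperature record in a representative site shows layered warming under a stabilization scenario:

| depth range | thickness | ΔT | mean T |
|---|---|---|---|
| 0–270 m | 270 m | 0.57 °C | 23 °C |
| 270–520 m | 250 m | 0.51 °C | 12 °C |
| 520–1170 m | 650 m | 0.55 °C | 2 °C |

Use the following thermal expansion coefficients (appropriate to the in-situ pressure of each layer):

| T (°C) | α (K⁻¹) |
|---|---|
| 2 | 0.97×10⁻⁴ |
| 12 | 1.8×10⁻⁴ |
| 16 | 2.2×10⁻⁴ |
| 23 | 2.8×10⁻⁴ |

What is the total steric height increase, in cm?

about 10.1 cm

Layer 1 at 23 °C → α = 2.8×10⁻⁴ K⁻¹
Layer 2 at 12 °C → α = 1.8×10⁻⁴ K⁻¹
Layer 3 at 2 °C → α = 0.97×10⁻⁴ K⁻¹
270 × 0.57 × 2.8×10⁻⁴ = 0.043092 m
270–520 m: 250 × 0.51 × 1.8×10⁻⁴ = 0.02295 m
520–1170 m: 650 × 0.55 × 0.97×10⁻⁴ = 0.0346775 m
Δh = 0.043092 + 0.02295 + 0.0346775 = 0.1007195 m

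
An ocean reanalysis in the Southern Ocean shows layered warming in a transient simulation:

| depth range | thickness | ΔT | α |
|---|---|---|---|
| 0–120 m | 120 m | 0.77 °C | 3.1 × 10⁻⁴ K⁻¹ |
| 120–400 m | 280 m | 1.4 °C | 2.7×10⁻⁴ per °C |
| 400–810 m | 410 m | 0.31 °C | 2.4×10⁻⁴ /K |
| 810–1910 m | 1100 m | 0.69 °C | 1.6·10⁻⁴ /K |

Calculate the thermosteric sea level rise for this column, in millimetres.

0–120 m: 120 × 0.77 × 3.1×10⁻⁴ = 0.028644 m
Layer 2: 280 × 1.4 × 2.7×10⁻⁴ = 0.10584 m
410 × 0.31 × 2.4×10⁻⁴ = 0.030504 m
1100 × 1.6×10⁻⁴ × 0.69 = 0.12144 m
Δh = 0.028644 + 0.10584 + 0.030504 + 0.12144 = 0.286428 m ≈ 286 mm

about 286 mm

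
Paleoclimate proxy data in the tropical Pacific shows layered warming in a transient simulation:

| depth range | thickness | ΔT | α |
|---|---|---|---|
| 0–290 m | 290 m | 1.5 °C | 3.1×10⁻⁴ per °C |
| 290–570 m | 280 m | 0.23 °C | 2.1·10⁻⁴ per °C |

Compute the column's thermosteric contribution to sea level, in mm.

290 × 1.5 × 3.1×10⁻⁴ = 0.13485 m
290–570 m: 280 × 2.1×10⁻⁴ × 0.23 = 0.013524 m
Δh = 0.13485 + 0.013524 = 0.148374 m ≈ 150 mm

Δh = 150 mm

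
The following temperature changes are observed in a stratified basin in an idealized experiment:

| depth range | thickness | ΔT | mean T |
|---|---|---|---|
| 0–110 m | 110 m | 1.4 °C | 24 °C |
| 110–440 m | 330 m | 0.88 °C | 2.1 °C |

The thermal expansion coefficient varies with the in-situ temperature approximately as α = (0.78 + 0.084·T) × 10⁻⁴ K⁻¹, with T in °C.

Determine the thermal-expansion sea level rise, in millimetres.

Layer 1: α = (0.78 + 0.084×24)×10⁻⁴ = 2.796×10⁻⁴ K⁻¹
Layer 2: α = (0.78 + 0.084×2.1)×10⁻⁴ = 0.9564×10⁻⁴ K⁻¹
0–110 m: 110 × 2.796×10⁻⁴ × 1.4 = 0.0430584 m
330 × 0.9564×10⁻⁴ × 0.88 = 0.027773856 m
Δh = 0.0430584 + 0.027773856 = 0.070832256 m

70.8 mm of thermosteric rise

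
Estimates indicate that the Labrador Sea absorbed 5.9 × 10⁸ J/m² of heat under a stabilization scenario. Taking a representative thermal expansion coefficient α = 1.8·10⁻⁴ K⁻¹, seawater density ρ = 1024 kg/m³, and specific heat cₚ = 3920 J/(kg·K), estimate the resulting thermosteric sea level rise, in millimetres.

Δh = 26.5 mm

Δh = αQ/(ρcₚ) = 1.8×10⁻⁴ × 5.9×10⁸ / (1024 × 3920) ≈ 0.026457 m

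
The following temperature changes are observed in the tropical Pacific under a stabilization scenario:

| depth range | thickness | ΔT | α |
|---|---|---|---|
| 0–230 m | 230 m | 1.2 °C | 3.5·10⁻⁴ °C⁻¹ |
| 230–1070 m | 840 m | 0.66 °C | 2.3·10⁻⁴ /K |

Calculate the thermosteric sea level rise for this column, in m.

230 × 3.5×10⁻⁴ × 1.2 = 0.09660 m
0.66 × 2.3×10⁻⁴ × 840 = 0.127512 m
Δh = 0.09660 + 0.127512 = 0.224112 m

Δh ≈ 0.22 m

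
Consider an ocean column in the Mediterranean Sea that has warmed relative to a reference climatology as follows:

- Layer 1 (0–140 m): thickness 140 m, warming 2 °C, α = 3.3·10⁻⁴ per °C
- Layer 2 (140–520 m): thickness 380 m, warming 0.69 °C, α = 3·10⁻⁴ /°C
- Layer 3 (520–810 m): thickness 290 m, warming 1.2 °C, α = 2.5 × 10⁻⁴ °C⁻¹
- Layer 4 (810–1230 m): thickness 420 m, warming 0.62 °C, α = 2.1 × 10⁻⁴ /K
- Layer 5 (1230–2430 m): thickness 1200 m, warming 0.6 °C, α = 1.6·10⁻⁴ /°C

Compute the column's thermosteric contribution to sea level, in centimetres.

Layer 1: 2 × 140 × 3.3×10⁻⁴ = 0.09240 m
140–520 m: 380 × 0.69 × 3×10⁻⁴ = 0.07866 m
520–810 m: 2.5×10⁻⁴ × 290 × 1.2 = 0.08700 m
420 × 0.62 × 2.1×10⁻⁴ = 0.054684 m
Layer 5: 0.6 × 1.6×10⁻⁴ × 1200 = 0.11520 m
Δh = 0.09240 + 0.07866 + 0.08700 + 0.054684 + 0.11520 = 0.427944 m

42.8 cm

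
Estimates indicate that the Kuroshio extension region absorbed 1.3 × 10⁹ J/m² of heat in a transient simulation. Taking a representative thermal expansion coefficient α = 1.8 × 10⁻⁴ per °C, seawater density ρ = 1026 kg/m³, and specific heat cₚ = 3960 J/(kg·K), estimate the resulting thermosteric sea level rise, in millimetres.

Δh = 57.6 mm

Δh = αQ/(ρcₚ) = 1.8×10⁻⁴ × 1.3×10⁹ / (1026 × 3960) ≈ 0.057593 m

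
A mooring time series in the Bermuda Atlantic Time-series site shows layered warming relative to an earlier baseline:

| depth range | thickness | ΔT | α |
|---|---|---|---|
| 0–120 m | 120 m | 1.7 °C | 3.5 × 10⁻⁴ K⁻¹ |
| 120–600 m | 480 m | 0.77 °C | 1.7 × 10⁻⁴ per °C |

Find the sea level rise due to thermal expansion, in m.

0–120 m: 120 × 3.5×10⁻⁴ × 1.7 = 0.07140 m
480 × 1.7×10⁻⁴ × 0.77 = 0.062832 m
Δh = 0.07140 + 0.062832 = 0.134232 m

about 0.134 m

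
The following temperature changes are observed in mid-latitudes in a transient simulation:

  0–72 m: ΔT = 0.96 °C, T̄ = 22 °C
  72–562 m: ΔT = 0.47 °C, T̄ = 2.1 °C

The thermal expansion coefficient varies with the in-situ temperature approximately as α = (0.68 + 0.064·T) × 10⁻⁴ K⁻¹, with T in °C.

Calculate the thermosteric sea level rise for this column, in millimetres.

33 mm

Layer 1: α = (0.68 + 0.064×22)×10⁻⁴ = 2.088×10⁻⁴ K⁻¹
Layer 2: α = (0.68 + 0.064×2.1)×10⁻⁴ = 0.8144×10⁻⁴ K⁻¹
Layer 1: 0.96 × 72 × 2.088×10⁻⁴ = 0.014432256 m
Layer 2: 490 × 0.8144×10⁻⁴ × 0.47 = 0.018755632 m
Δh = 0.014432256 + 0.018755632 = 0.033187888 m ≈ 33 mm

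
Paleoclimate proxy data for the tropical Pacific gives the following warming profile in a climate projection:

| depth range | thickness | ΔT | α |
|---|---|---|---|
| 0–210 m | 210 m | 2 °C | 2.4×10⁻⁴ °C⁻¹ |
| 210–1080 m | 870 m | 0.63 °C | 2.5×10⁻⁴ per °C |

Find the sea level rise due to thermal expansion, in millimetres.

2 × 2.4×10⁻⁴ × 210 = 0.10080 m
210–1080 m: 870 × 0.63 × 2.5×10⁻⁴ = 0.137025 m
Δh = 0.10080 + 0.137025 = 0.237825 m

238 mm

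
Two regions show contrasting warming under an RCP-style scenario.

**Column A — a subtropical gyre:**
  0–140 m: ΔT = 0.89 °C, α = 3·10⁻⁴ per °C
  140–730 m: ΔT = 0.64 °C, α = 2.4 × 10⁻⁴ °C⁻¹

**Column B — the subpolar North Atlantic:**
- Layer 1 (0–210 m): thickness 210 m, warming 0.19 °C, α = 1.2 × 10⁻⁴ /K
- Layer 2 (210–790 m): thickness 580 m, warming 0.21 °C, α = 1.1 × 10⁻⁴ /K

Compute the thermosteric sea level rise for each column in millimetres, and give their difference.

Δh_A ≈ 130 mm, Δh_B ≈ 18 mm; difference ≈ 110 mm

A 0–140 m: 140 × 0.89 × 3×10⁻⁴ = 0.03738 m
A 2.4×10⁻⁴ × 590 × 0.64 = 0.090624 m
A total: 0.128004 m
B 0–210 m: 210 × 1.2×10⁻⁴ × 0.19 = 0.004788 m
B Layer 2: 580 × 1.1×10⁻⁴ × 0.21 = 0.013398 m
B total: 0.018186 m
Difference: 0.128004 − 0.018186 = 0.109818 m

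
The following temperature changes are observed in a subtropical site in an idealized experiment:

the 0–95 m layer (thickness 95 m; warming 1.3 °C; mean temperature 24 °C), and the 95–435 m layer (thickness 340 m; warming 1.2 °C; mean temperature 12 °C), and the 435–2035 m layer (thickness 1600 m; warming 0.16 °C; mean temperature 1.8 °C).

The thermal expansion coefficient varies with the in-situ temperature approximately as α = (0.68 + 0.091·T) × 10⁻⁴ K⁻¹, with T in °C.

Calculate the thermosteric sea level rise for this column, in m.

Layer 1: α = (0.68 + 0.091×24)×10⁻⁴ = 2.864×10⁻⁴ K⁻¹
Layer 2: α = (0.68 + 0.091×12)×10⁻⁴ = 1.772×10⁻⁴ K⁻¹
Layer 3: α = (0.68 + 0.091×1.8)×10⁻⁴ = 0.8438×10⁻⁴ K⁻¹
1.3 × 95 × 2.864×10⁻⁴ = 0.0353704 m
Layer 2: 1.2 × 1.772×10⁻⁴ × 340 = 0.0722976 m
0.16 × 1600 × 0.8438×10⁻⁴ = 0.02160128 m
Δh = 0.0353704 + 0.0722976 + 0.02160128 = 0.12926928 m ≈ 0.129 m

about 0.129 m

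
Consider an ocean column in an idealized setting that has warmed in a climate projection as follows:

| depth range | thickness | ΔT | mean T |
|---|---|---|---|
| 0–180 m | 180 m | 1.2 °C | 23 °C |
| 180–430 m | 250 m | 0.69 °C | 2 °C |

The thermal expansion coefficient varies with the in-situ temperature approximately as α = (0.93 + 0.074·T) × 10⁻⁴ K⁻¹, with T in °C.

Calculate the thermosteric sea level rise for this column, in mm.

Layer 1: α = (0.93 + 0.074×23)×10⁻⁴ = 2.632×10⁻⁴ K⁻¹
Layer 2: α = (0.93 + 0.074×2)×10⁻⁴ = 1.078×10⁻⁴ K⁻¹
Layer 1: 180 × 2.632×10⁻⁴ × 1.2 = 0.0568512 m
180–430 m: 1.078×10⁻⁴ × 250 × 0.69 = 0.0185955 m
Δh = 0.0568512 + 0.0185955 = 0.0754467 m

75.4 mm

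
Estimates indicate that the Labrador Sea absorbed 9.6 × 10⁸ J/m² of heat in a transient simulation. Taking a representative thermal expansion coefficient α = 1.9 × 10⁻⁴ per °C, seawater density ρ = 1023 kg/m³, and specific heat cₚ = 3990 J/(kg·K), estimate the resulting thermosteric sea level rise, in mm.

Δh = αQ/(ρcₚ) = 1.9×10⁻⁴ × 9.6×10⁸ / (1023 × 3990) ≈ 0.044686 m

about 45 mm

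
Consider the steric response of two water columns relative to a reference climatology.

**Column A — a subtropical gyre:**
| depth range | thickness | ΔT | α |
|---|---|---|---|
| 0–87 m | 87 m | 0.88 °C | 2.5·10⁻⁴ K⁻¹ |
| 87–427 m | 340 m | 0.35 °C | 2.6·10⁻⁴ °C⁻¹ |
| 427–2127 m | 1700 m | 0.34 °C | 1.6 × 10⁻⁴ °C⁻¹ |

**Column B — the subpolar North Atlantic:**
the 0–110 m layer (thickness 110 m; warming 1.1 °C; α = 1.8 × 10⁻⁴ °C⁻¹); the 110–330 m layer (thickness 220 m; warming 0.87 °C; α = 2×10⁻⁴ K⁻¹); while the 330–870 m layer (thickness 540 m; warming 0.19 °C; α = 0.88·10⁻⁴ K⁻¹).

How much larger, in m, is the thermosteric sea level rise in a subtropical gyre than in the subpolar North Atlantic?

A 2.5×10⁻⁴ × 87 × 0.88 = 0.01914 m
A 0.35 × 340 × 2.6×10⁻⁴ = 0.03094 m
A 427–2127 m: 0.34 × 1700 × 1.6×10⁻⁴ = 0.09248 m
A total: 0.14256 m
B Layer 1: 1.8×10⁻⁴ × 1.1 × 110 = 0.02178 m
B Layer 2: 0.87 × 2×10⁻⁴ × 220 = 0.03828 m
B Layer 3: 540 × 0.88×10⁻⁴ × 0.19 = 0.0090288 m
B total: 0.0690888 m
Difference: 0.14256 − 0.0690888 = 0.0734712 m

0.073 m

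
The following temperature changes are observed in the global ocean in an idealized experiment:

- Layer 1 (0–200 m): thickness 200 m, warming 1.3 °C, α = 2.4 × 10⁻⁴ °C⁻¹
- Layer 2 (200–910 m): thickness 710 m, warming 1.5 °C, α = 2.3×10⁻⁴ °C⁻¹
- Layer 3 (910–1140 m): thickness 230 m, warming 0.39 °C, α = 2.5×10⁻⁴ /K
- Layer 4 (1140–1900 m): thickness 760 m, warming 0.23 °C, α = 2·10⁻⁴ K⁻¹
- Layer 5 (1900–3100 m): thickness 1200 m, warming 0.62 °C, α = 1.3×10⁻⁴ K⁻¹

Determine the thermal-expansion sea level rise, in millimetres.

Δh = 461 mm

Layer 1: 2.4×10⁻⁴ × 1.3 × 200 = 0.06240 m
200–910 m: 2.3×10⁻⁴ × 710 × 1.5 = 0.24495 m
910–1140 m: 2.5×10⁻⁴ × 230 × 0.39 = 0.022425 m
Layer 4: 0.23 × 760 × 2×10⁻⁴ = 0.03496 m
1200 × 0.62 × 1.3×10⁻⁴ = 0.09672 m
Δh = 0.06240 + 0.24495 + 0.022425 + 0.03496 + 0.09672 = 0.461455 m ≈ 461 mm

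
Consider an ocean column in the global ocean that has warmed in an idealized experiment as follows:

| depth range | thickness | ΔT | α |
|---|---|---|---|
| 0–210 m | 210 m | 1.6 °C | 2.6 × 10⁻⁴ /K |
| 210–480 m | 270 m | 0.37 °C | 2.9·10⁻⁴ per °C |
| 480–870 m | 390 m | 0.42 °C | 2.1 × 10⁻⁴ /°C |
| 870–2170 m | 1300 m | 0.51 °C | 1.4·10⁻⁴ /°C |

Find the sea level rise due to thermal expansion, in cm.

24.4 cm of thermosteric rise

0–210 m: 2.6×10⁻⁴ × 210 × 1.6 = 0.08736 m
210–480 m: 270 × 2.9×10⁻⁴ × 0.37 = 0.028971 m
Layer 3: 390 × 2.1×10⁻⁴ × 0.42 = 0.034398 m
1.4×10⁻⁴ × 1300 × 0.51 = 0.09282 m
Δh = 0.08736 + 0.028971 + 0.034398 + 0.09282 = 0.243549 m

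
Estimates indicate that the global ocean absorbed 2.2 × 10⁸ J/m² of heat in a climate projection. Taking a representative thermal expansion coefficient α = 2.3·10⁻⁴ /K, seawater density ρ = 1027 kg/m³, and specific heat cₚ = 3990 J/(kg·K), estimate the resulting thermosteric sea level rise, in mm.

Δh = αQ/(ρcₚ) = 2.3×10⁻⁴ × 2.2×10⁸ / (1027 × 3990) ≈ 0.012348 m

about 12 mm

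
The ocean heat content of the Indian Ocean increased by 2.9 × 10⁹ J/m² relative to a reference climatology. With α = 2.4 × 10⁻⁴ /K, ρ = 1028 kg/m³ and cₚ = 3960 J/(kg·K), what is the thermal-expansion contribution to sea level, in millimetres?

Δh = αQ/(ρcₚ) = 2.4×10⁻⁴ × 2.9×10⁹ / (1028 × 3960) ≈ 0.17097 m

Δh ≈ 171 mm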